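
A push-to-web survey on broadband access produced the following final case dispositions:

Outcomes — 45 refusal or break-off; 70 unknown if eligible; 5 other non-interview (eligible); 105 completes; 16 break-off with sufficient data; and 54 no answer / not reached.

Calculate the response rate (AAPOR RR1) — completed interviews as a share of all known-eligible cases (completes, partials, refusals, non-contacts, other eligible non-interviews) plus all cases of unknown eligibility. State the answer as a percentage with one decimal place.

35.6%

Numerator → 105
Denom → 105 + 16 + 45 + 54 + 5 + 70 = 295
RR1 = 105 / 295 = 0.3559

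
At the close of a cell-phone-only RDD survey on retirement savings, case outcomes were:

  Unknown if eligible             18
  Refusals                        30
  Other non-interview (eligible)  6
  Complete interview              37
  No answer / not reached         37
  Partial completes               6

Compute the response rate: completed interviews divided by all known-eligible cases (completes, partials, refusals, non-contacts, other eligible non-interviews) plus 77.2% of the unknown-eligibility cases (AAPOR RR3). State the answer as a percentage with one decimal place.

Num → 37
Eligible (known) → 37 + 6 + 30 + 37 + 6 = 116
Eligible share of unknowns → 0.7720 × 18 = 13.90
Base → 116 + 13.90 = 129.90
RR3 = 37 / 129.90 = 0.2848

28.5%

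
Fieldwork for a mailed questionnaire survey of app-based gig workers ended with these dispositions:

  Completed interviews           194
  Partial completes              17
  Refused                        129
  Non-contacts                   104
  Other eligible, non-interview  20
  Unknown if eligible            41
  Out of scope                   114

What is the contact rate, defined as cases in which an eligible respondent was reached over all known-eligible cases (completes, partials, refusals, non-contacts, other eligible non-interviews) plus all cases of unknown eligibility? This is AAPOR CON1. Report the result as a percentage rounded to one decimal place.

71.3%

Numerator = 194 + 17 + 129 + 20 = 360
Denom = 194 + 17 + 129 + 104 + 20 + 41 = 505
CON1 = 360 / 505 = 0.7129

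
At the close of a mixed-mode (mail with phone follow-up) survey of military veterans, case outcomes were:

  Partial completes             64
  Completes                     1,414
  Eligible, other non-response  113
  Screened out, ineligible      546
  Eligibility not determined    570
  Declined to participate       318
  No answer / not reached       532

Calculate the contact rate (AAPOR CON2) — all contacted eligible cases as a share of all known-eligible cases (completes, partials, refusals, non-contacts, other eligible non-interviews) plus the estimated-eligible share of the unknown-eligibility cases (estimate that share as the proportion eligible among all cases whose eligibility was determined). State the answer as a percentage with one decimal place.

65.7%

Num = 1414 + 64 + 318 + 113 = 1909
Determined eligible = 1414 + 64 + 318 + 532 + 113 = 2441
e = 2441 / (2441 + 546) = 2441 / 2987 = 0.8172
Eligible share of unknowns = 0.8172 × 570 = 465.80
Denominator = 2441 + 465.80 = 2906.80
CON2 = 1909 / 2906.80 = 0.6567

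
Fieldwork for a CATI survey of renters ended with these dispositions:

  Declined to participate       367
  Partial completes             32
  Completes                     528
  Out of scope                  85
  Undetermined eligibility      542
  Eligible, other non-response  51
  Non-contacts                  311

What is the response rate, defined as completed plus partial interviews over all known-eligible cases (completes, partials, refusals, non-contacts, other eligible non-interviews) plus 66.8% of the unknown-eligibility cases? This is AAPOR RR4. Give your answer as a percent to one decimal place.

33.9%

Num → 528 + 32 = 560
Determined eligible → 528 + 32 + 367 + 311 + 51 = 1289
Estimated eligible among unknowns → 0.6680 × 542 = 362.06
Denom → 1289 + 362.06 = 1651.06
RR4 = 560 / 1651.06 = 0.3392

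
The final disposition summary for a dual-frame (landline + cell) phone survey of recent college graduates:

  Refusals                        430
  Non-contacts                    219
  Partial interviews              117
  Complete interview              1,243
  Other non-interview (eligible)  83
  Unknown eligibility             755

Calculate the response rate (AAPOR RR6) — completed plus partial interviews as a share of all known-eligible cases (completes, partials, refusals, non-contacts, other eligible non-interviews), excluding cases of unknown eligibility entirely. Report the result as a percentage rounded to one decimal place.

65.0%

Top → 1243 + 117 = 1360
Denominator → 1243 + 117 + 430 + 219 + 83 = 2092
RR6 = 1360 / 2092 = 0.6501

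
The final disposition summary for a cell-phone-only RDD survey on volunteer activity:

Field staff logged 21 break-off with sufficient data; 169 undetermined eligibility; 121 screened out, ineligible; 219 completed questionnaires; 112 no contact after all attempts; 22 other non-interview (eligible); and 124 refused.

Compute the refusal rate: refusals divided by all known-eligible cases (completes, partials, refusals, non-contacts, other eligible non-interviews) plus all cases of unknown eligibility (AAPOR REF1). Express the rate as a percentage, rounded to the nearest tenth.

Num: 124
Denom: 219 + 21 + 124 + 112 + 22 + 169 = 667
REF1 = 124 / 667 = 0.1859

18.6%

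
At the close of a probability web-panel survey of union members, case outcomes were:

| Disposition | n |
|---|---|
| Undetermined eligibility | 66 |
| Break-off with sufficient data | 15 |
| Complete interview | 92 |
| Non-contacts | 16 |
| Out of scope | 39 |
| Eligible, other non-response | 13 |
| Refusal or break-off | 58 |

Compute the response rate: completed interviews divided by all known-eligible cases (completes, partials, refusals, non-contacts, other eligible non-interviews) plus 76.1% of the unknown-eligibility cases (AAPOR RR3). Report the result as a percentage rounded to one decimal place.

37.7%

Top → 92
Determined eligible → 92 + 15 + 58 + 16 + 13 = 194
e × U → 0.7610 × 66 = 50.23
Denom → 194 + 50.23 = 244.23
RR3 = 92 / 244.23 = 0.3767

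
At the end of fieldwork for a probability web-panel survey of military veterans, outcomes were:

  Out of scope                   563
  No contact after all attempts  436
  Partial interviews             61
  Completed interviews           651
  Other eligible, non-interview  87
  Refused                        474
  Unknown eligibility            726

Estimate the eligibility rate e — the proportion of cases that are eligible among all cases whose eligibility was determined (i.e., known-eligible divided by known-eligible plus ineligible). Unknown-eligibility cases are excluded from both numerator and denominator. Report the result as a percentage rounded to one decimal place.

Eligible (known): 651 + 61 + 474 + 436 + 87 = 1709
e = 1709 / (1709 + 563) = 1709 / 2272 = 0.7522

75.2%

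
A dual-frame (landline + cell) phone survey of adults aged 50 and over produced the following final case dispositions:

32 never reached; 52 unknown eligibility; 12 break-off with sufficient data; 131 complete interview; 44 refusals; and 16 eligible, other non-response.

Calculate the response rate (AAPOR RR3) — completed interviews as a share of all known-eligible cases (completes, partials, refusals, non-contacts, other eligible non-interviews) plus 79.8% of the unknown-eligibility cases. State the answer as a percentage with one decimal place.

47.4%

Num → 131
Determined eligible → 131 + 12 + 44 + 32 + 16 = 235
e × U → 0.7980 × 52 = 41.50
Denominator → 235 + 41.50 = 276.50
RR3 = 131 / 276.50 = 0.4738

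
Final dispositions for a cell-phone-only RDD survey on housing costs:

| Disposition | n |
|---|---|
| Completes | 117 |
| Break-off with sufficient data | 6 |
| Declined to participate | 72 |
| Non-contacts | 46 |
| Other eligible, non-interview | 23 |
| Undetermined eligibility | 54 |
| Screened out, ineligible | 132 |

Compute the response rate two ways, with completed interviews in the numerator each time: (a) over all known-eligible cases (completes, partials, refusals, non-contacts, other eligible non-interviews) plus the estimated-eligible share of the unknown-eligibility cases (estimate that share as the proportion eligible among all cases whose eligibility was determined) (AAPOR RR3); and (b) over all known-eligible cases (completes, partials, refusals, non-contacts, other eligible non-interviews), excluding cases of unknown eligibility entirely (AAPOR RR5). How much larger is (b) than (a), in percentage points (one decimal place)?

5.3

Numerator → 117
Determined eligible → 117 + 6 + 72 + 46 + 23 = 264
e = 264 / (264 + 132) = 264 / 396 = 0.6667
Estimated eligible among unknowns → 0.6667 × 54 = 36.00
Denominator → 264 + 36.00 = 300.00
RR3 = 117 / 300.00 = 0.3900
Denominator → 117 + 6 + 72 + 46 + 23 = 264
RR5 = 117 / 264 = 0.4432
Difference = 44.32 − 39.00 = 5.32 percentage points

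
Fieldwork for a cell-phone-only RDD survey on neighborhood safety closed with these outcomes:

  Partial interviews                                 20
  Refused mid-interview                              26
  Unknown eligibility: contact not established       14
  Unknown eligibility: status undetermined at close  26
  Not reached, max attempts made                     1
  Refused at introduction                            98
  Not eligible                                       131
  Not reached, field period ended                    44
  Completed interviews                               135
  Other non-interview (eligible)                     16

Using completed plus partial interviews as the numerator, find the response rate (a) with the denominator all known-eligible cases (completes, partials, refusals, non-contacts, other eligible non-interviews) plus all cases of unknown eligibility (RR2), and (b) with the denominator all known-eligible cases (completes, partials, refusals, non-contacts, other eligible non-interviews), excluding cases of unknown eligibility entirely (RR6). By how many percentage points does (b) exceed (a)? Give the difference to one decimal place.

4.8

Declined to participate = 98 + 26 = 124
Non-contacts = 44 + 1 = 45
Undetermined eligibility = 14 + 26 = 40
Num: 135 + 20 = 155
Denominator: 135 + 20 + 124 + 45 + 16 + 40 = 380
RR2 = 155 / 380 = 0.4079
Denominator: 135 + 20 + 124 + 45 + 16 = 340
RR6 = 155 / 340 = 0.4559
Difference = 45.59 − 40.79 = 4.80 percentage points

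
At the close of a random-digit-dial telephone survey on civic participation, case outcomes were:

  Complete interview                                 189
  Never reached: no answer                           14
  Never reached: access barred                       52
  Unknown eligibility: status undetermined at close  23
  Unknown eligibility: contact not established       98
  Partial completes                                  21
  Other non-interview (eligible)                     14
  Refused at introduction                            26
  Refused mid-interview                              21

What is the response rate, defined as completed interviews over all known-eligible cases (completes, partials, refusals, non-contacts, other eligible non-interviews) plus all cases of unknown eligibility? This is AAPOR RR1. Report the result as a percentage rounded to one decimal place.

Refused = 26 + 21 = 47
Never reached = 14 + 52 = 66
Undetermined eligibility = 98 + 23 = 121
Top = 189
Base = 189 + 21 + 47 + 66 + 14 + 121 = 458
RR1 = 189 / 458 = 0.4127

41.3%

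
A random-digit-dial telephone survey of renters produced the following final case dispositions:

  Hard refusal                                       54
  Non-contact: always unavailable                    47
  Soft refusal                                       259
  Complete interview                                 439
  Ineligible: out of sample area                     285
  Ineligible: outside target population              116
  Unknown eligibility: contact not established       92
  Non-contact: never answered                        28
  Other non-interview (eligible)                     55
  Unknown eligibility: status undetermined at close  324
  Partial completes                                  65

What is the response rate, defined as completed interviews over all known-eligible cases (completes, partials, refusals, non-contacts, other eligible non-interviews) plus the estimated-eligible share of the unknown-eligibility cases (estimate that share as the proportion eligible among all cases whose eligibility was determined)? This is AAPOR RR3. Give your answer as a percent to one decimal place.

35.4%

Refusals = 54 + 259 = 313
No answer / not reached = 28 + 47 = 75
Unknown eligibility = 92 + 324 = 416
Not eligible = 116 + 285 = 401
Num: 439
Eligible (known): 439 + 65 + 313 + 75 + 55 = 947
e = 947 / (947 + 401) = 947 / 1348 = 0.7025
e × U: 0.7025 × 416 = 292.24
Denom: 947 + 292.24 = 1239.24
RR3 = 439 / 1239.24 = 0.3542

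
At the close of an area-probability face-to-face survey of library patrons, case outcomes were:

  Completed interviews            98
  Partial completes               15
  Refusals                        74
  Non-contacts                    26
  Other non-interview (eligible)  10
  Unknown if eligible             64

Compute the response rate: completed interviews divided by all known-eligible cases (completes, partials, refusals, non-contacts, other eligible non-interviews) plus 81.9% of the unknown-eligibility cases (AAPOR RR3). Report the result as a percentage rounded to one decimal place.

35.6%

Top = 98
Eligible (known) = 98 + 15 + 74 + 26 + 10 = 223
Eligible share of unknowns = 0.8190 × 64 = 52.42
Denom = 223 + 52.42 = 275.42
RR3 = 98 / 275.42 = 0.3558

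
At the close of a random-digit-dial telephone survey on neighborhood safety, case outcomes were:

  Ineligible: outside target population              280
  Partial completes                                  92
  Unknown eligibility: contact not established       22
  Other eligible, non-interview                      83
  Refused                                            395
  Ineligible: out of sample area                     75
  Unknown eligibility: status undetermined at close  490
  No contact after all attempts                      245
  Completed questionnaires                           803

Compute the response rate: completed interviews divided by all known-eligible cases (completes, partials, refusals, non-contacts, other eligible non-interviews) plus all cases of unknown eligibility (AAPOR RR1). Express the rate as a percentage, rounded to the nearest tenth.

Undetermined eligibility = 22 + 490 = 512
Ineligible = 280 + 75 = 355
Num → 803
Denominator → 803 + 92 + 395 + 245 + 83 + 512 = 2130
RR1 = 803 / 2130 = 0.3770

37.7%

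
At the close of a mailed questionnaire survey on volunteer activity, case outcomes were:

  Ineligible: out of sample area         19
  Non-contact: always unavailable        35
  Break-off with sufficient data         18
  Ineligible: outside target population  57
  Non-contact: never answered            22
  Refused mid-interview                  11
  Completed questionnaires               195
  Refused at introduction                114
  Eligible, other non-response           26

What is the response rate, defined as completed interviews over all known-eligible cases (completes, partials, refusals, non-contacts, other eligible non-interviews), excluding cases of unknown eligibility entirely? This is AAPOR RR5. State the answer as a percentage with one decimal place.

Refusals = 114 + 11 = 125
No contact after all attempts = 22 + 35 = 57
Out of scope = 57 + 19 = 76
Top → 195
Denom → 195 + 18 + 125 + 57 + 26 = 421
RR5 = 195 / 421 = 0.4632

46.3%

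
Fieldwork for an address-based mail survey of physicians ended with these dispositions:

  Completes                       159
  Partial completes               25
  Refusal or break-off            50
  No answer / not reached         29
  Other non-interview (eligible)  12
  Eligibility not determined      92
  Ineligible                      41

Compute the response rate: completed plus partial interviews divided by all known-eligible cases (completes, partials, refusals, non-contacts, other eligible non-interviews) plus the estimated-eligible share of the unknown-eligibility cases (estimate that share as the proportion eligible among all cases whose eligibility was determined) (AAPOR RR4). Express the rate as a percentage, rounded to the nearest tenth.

Num = 159 + 25 = 184
Determined eligible = 159 + 25 + 50 + 29 + 12 = 275
e = 275 / (275 + 41) = 275 / 316 = 0.8703
Estimated eligible among unknowns = 0.8703 × 92 = 80.07
Denominator = 275 + 80.07 = 355.07
RR4 = 184 / 355.07 = 0.5182

51.8%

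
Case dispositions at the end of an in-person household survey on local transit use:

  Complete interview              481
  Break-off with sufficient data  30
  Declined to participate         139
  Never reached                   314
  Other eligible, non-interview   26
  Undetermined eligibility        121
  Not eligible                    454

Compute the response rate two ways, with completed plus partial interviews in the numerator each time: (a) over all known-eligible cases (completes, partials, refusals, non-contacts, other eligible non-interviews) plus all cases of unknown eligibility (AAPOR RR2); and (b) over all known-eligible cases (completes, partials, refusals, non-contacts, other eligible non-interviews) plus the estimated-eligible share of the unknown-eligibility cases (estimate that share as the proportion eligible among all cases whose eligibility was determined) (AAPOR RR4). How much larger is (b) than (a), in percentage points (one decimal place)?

1.6

Num = 481 + 30 = 511
Denominator = 481 + 30 + 139 + 314 + 26 + 121 = 1111
RR2 = 511 / 1111 = 0.4599
Known eligible = 481 + 30 + 139 + 314 + 26 = 990
e = 990 / (990 + 454) = 990 / 1444 = 0.6856
Eligible share of unknowns = 0.6856 × 121 = 82.96
Denominator = 990 + 82.96 = 1072.96
RR4 = 511 / 1072.96 = 0.4763
Difference = 47.63 − 45.99 = 1.64 percentage points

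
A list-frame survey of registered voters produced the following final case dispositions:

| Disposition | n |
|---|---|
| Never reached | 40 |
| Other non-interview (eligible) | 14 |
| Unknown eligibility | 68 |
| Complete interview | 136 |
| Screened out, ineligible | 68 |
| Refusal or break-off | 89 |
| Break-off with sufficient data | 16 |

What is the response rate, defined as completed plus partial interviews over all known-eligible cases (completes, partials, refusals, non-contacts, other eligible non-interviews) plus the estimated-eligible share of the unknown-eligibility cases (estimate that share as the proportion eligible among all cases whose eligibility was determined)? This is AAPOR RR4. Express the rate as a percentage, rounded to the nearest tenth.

Num: 136 + 16 = 152
Determined eligible: 136 + 16 + 89 + 40 + 14 = 295
e = 295 / (295 + 68) = 295 / 363 = 0.8127
Estimated eligible among unknowns: 0.8127 × 68 = 55.26
Base: 295 + 55.26 = 350.26
RR4 = 152 / 350.26 = 0.4340

43.4%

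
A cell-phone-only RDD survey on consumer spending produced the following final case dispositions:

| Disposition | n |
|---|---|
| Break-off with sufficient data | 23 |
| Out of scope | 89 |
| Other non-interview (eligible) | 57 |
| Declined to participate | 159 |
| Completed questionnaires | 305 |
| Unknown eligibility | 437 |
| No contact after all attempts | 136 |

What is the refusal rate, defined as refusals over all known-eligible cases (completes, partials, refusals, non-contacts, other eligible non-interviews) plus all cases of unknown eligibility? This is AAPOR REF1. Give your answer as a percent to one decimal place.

14.2%

Num → 159
Base → 305 + 23 + 159 + 136 + 57 + 437 = 1117
REF1 = 159 / 1117 = 0.1423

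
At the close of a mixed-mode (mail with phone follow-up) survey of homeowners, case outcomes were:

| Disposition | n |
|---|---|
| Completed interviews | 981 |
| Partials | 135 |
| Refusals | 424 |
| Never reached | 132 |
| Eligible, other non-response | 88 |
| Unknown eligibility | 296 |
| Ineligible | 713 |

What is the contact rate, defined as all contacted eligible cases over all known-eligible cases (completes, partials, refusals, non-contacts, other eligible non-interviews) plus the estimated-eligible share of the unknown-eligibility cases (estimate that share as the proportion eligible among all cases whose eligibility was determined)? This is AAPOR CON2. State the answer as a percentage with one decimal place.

Top → 981 + 135 + 424 + 88 = 1628
Known eligible → 981 + 135 + 424 + 132 + 88 = 1760
e = 1760 / (1760 + 713) = 1760 / 2473 = 0.7117
e × U → 0.7117 × 296 = 210.66
Denominator → 1760 + 210.66 = 1970.66
CON2 = 1628 / 1970.66 = 0.8261

82.6%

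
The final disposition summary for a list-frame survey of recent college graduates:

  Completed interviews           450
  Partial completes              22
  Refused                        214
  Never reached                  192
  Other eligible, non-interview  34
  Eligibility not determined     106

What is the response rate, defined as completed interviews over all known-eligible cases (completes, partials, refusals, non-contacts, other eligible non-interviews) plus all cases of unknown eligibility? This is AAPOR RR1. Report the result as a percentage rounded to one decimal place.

44.2%

Num = 450
Base = 450 + 22 + 214 + 192 + 34 + 106 = 1018
RR1 = 450 / 1018 = 0.4420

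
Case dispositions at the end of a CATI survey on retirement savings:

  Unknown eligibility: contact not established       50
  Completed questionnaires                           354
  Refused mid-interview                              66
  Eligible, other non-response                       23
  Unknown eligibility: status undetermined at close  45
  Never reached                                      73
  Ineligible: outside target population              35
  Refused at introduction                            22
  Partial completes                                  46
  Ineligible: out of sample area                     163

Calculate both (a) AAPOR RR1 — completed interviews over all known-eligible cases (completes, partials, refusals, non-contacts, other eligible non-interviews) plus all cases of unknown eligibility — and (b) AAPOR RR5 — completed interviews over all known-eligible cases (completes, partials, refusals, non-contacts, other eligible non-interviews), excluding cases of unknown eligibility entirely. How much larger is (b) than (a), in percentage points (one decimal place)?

8.5

Declined to participate = 22 + 66 = 88
Unknown if eligible = 50 + 45 = 95
Out of scope = 35 + 163 = 198
Top → 354
Denom → 354 + 46 + 88 + 73 + 23 + 95 = 679
RR1 = 354 / 679 = 0.5214
Denom → 354 + 46 + 88 + 73 + 23 = 584
RR5 = 354 / 584 = 0.6062
Difference = 60.62 − 52.14 = 8.48 percentage points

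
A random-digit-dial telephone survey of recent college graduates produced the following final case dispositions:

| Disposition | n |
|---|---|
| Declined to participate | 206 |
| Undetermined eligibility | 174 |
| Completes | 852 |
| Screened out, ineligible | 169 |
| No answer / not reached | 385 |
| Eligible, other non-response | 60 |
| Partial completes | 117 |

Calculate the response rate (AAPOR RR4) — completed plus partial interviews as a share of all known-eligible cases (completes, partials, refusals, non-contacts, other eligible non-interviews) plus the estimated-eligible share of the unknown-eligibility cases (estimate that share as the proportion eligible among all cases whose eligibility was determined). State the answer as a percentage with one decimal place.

54.5%

Numerator → 852 + 117 = 969
Known eligible → 852 + 117 + 206 + 385 + 60 = 1620
e = 1620 / (1620 + 169) = 1620 / 1789 = 0.9055
Eligible share of unknowns → 0.9055 × 174 = 157.56
Denom → 1620 + 157.56 = 1777.56
RR4 = 969 / 1777.56 = 0.5451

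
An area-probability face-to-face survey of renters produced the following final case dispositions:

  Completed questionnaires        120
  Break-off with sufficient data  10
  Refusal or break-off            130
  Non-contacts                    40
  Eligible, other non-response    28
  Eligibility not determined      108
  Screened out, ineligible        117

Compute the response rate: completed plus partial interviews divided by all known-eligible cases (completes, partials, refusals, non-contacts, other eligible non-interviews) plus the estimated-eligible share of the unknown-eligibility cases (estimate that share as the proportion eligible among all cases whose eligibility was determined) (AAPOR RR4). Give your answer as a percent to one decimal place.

Numerator → 120 + 10 = 130
Determined eligible → 120 + 10 + 130 + 40 + 28 = 328
e = 328 / (328 + 117) = 328 / 445 = 0.7371
Estimated eligible among unknowns → 0.7371 × 108 = 79.61
Denom → 328 + 79.61 = 407.61
RR4 = 130 / 407.61 = 0.3189

31.9%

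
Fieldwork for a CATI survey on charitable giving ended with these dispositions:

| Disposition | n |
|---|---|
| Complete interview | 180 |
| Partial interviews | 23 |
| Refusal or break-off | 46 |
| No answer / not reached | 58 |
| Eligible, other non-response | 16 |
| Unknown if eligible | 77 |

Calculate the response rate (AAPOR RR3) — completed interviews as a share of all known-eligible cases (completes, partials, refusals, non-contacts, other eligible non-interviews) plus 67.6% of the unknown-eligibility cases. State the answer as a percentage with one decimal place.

Numerator = 180
Determined eligible = 180 + 23 + 46 + 58 + 16 = 323
Estimated eligible among unknowns = 0.6760 × 77 = 52.05
Denominator = 323 + 52.05 = 375.05
RR3 = 180 / 375.05 = 0.4799

48.0%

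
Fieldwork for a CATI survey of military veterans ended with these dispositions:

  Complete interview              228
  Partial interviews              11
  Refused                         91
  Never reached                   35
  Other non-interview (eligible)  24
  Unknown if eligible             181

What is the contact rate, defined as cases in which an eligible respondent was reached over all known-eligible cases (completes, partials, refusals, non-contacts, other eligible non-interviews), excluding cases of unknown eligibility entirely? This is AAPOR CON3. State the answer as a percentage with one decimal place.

91.0%

Num → 228 + 11 + 91 + 24 = 354
Denominator → 228 + 11 + 91 + 35 + 24 = 389
CON3 = 354 / 389 = 0.9100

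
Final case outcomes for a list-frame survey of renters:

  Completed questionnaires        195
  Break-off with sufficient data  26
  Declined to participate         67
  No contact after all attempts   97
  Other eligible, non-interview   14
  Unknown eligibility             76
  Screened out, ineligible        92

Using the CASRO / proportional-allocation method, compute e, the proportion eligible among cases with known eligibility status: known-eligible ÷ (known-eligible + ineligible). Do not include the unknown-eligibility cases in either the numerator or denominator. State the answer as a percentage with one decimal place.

Determined eligible → 195 + 26 + 67 + 97 + 14 = 399
e = 399 / (399 + 92) = 399 / 491 = 0.8126

81.3%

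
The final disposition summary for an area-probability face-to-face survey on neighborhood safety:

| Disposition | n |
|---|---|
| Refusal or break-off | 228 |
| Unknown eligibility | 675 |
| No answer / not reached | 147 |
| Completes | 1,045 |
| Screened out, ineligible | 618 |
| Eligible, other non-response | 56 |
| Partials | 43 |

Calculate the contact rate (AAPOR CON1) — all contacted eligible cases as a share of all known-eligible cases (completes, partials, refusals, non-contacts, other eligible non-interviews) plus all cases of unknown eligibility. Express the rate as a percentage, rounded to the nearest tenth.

Top = 1045 + 43 + 228 + 56 = 1372
Denom = 1045 + 43 + 228 + 147 + 56 + 675 = 2194
CON1 = 1372 / 2194 = 0.6253

62.5%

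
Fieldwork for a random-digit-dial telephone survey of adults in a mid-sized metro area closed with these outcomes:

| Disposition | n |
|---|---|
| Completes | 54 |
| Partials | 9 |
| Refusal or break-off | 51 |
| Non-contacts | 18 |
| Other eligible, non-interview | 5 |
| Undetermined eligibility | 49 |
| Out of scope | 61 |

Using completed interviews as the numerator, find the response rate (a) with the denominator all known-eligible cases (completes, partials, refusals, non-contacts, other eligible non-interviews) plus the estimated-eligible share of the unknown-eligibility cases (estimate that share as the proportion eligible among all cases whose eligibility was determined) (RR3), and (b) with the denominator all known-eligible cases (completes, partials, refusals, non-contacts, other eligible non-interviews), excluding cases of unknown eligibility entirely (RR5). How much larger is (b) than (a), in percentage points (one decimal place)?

7.8

Numerator → 54
Known eligible → 54 + 9 + 51 + 18 + 5 = 137
e = 137 / (137 + 61) = 137 / 198 = 0.6919
Eligible share of unknowns → 0.6919 × 49 = 33.90
Denominator → 137 + 33.90 = 170.90
RR3 = 54 / 170.90 = 0.3160
Denominator → 54 + 9 + 51 + 18 + 5 = 137
RR5 = 54 / 137 = 0.3942
Difference = 39.42 − 31.60 = 7.82 percentage points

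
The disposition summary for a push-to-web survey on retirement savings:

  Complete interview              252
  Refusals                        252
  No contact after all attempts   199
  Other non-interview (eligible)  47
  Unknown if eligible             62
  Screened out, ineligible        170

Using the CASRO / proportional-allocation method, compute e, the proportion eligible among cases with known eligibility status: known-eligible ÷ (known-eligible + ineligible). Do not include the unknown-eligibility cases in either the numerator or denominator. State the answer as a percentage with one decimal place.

Eligible (known) = 252 + 252 + 199 + 47 = 750
e = 750 / (750 + 170) = 750 / 920 = 0.8152

81.5%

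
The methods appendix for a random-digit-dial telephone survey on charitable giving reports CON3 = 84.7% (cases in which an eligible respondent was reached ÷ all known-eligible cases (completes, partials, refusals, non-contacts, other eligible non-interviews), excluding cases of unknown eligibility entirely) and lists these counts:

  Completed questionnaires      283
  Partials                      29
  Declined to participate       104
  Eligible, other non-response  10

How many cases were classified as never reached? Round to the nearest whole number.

Top = 283 + 29 + 104 + 10 = 426
CON3 = 426 / D = 0.847
D = 426 / 0.847 = 503.0
Rest of base = 426
never reached = 503.0 − 426 ≈ 77

77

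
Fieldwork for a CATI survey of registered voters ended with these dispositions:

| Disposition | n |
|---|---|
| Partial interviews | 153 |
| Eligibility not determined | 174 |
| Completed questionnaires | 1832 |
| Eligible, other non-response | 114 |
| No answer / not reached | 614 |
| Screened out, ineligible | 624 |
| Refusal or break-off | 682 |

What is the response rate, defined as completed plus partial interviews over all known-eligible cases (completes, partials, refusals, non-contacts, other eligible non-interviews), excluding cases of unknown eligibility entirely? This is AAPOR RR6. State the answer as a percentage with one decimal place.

Numerator = 1832 + 153 = 1985
Base = 1832 + 153 + 682 + 614 + 114 = 3395
RR6 = 1985 / 3395 = 0.5847

58.5%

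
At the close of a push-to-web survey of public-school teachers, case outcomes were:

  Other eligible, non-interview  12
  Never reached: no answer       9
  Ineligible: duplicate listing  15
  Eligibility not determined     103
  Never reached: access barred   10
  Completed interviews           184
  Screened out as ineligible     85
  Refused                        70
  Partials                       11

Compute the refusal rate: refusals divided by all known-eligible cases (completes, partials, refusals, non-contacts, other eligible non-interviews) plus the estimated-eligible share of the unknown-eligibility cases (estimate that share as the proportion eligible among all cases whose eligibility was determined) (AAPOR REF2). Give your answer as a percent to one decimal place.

No answer / not reached = 9 + 10 = 19
Ineligible = 85 + 15 = 100
Numerator → 70
Determined eligible → 184 + 11 + 70 + 19 + 12 = 296
e = 296 / (296 + 100) = 296 / 396 = 0.7475
e × U → 0.7475 × 103 = 76.99
Denominator → 296 + 76.99 = 372.99
REF2 = 70 / 372.99 = 0.1877

18.8%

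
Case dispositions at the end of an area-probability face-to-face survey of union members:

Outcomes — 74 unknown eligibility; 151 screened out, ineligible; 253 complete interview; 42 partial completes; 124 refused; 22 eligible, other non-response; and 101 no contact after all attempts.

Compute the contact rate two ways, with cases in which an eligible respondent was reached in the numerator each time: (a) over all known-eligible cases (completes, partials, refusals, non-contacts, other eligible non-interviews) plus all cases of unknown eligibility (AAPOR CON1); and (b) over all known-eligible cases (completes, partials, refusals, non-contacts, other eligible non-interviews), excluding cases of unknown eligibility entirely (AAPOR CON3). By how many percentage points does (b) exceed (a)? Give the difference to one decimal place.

Numerator → 253 + 42 + 124 + 22 = 441
Base → 253 + 42 + 124 + 101 + 22 + 74 = 616
CON1 = 441 / 616 = 0.7159
Base → 253 + 42 + 124 + 101 + 22 = 542
CON3 = 441 / 542 = 0.8137
Difference = 81.37 − 71.59 = 9.78 percentage points

9.8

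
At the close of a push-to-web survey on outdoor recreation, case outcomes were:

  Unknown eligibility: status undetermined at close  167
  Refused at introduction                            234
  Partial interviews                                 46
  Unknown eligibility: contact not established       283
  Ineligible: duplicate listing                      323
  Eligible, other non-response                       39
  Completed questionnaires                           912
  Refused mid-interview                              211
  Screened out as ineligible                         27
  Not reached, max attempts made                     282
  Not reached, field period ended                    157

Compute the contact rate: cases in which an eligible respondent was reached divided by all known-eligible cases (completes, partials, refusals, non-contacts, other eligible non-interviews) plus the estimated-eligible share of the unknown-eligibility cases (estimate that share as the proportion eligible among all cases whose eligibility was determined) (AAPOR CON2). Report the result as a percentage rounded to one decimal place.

Refused = 234 + 211 = 445
Non-contacts = 157 + 282 = 439
Unknown if eligible = 283 + 167 = 450
Screened out, ineligible = 27 + 323 = 350
Num = 912 + 46 + 445 + 39 = 1442
Eligible (known) = 912 + 46 + 445 + 439 + 39 = 1881
e = 1881 / (1881 + 350) = 1881 / 2231 = 0.8431
Eligible share of unknowns = 0.8431 × 450 = 379.39
Denom = 1881 + 379.39 = 2260.39
CON2 = 1442 / 2260.39 = 0.6379

63.8%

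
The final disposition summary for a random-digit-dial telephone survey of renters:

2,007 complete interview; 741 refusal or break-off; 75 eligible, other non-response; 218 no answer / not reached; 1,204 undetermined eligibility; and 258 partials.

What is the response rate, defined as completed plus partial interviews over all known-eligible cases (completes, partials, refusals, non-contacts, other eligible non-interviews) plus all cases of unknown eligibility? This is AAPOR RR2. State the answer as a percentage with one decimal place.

Numerator: 2007 + 258 = 2265
Denom: 2007 + 258 + 741 + 218 + 75 + 1204 = 4503
RR2 = 2265 / 4503 = 0.5030

50.3%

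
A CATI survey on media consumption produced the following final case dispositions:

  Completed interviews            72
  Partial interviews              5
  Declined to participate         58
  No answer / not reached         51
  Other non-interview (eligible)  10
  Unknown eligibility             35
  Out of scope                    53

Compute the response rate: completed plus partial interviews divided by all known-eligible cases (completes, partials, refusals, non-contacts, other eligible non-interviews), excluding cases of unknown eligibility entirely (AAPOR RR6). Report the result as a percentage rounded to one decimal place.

39.3%

Top → 72 + 5 = 77
Base → 72 + 5 + 58 + 51 + 10 = 196
RR6 = 77 / 196 = 0.3929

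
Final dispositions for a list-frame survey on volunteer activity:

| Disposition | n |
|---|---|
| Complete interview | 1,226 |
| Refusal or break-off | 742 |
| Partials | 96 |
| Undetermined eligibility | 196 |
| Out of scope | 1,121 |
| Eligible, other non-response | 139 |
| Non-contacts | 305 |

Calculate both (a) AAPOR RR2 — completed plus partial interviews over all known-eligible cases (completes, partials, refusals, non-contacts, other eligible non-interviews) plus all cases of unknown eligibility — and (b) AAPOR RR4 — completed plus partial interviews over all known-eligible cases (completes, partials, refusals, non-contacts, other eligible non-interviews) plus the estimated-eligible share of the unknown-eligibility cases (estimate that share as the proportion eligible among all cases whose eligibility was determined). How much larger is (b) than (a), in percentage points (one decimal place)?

1.1

Numerator = 1226 + 96 = 1322
Denominator = 1226 + 96 + 742 + 305 + 139 + 196 = 2704
RR2 = 1322 / 2704 = 0.4889
Determined eligible = 1226 + 96 + 742 + 305 + 139 = 2508
e = 2508 / (2508 + 1121) = 2508 / 3629 = 0.6911
Estimated eligible among unknowns = 0.6911 × 196 = 135.46
Denominator = 2508 + 135.46 = 2643.46
RR4 = 1322 / 2643.46 = 0.5001
Difference = 50.01 − 48.89 = 1.12 percentage points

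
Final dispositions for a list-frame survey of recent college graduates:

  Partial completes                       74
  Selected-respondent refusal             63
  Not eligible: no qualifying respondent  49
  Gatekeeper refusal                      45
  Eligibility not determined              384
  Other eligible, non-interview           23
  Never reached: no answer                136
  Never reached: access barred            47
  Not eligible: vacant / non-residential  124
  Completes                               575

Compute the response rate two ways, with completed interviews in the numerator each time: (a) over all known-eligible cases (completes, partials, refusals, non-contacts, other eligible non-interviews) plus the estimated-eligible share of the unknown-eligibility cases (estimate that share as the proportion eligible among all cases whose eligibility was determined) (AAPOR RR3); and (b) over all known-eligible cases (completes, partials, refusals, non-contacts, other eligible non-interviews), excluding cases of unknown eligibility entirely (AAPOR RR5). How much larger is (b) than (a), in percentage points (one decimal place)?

Refusal or break-off = 45 + 63 = 108
No answer / not reached = 136 + 47 = 183
Not eligible = 49 + 124 = 173
Num: 575
Known eligible: 575 + 74 + 108 + 183 + 23 = 963
e = 963 / (963 + 173) = 963 / 1136 = 0.8477
Eligible share of unknowns: 0.8477 × 384 = 325.52
Base: 963 + 325.52 = 1288.52
RR3 = 575 / 1288.52 = 0.4462
Base: 575 + 74 + 108 + 183 + 23 = 963
RR5 = 575 / 963 = 0.5971
Difference = 59.71 − 44.62 = 15.09 percentage points

15.1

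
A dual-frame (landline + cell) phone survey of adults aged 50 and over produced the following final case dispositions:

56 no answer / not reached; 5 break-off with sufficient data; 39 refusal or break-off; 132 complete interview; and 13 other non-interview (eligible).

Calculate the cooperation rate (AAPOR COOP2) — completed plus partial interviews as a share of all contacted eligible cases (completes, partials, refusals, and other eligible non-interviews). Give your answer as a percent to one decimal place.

72.5%

Top: 132 + 5 = 137
Denominator: 132 + 5 + 39 + 13 = 189
COOP2 = 137 / 189 = 0.7249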